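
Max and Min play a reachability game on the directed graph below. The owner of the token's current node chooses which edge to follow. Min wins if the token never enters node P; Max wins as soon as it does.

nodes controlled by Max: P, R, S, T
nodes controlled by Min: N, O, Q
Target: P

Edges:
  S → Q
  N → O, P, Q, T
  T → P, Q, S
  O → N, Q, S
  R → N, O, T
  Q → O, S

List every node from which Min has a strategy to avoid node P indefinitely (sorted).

N, O, Q, S

A0 = {P}
A1: add {T} — T (Max) has T→P.
A2: add {R} — R (Max) has R→T.
A3 = A2; e.g. N (Min) can still go to O. Fixed point.
Max's attractor = {P, R, T}; Min avoids the target exactly from the complement.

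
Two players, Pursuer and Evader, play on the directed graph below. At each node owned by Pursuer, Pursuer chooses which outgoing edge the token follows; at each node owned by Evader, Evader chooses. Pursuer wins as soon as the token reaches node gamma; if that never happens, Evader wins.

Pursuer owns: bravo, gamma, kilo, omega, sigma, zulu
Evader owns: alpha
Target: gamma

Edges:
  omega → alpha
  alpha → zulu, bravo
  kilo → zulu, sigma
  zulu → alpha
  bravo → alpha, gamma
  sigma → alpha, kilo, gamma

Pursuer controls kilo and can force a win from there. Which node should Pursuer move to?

A0 = {gamma}
A1: add {bravo, sigma} — bravo (Pursuer) has bravo→gamma; sigma (Pursuer) has sigma→gamma.
A2: add {kilo} — kilo (Pursuer) has kilo→sigma.
A3 = A2; e.g. omega (Pursuer) has no edge into A2. Fixed point.
From kilo, successor sigma is in the attractor (rank 1); the other successor zulu is not.

sigma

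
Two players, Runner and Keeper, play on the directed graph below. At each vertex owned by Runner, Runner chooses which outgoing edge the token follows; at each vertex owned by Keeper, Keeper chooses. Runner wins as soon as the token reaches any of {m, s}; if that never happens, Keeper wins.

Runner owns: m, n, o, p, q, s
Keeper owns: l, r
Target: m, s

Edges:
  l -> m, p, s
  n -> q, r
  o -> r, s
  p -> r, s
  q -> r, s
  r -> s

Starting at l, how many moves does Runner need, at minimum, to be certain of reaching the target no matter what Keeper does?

2

A0 = {m, s}
A1: add {o, p, q, r} — o (Runner) has o→s; p (Runner) has p→s; q (Runner) has q→s; r (Keeper): all of {s} already in.
A2: add {l, n} — l (Keeper): all of {m, p, s} already in; n (Runner) has n→q.
A2 = all vertices. Fixed point.
l enters the attractor at level 2, so Runner can force the target in 2 moves from there.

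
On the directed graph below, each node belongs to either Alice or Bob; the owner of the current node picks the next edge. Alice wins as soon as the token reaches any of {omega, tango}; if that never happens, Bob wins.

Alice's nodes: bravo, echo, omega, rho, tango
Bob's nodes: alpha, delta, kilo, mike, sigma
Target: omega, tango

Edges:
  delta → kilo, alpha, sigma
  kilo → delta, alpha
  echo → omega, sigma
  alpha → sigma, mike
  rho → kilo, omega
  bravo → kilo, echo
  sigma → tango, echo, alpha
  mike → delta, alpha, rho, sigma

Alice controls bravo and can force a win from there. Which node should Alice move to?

echo

A0 = {omega, tango}
A1: add {echo, rho} — echo (Alice) has echo→omega; rho (Alice) has rho→omega.
A2: add {bravo} — bravo (Alice) has bravo→echo.
A3 = A2; e.g. delta (Bob) can still go to kilo. Fixed point.
From bravo, successor echo is in the attractor (rank 1); the other successor kilo is not.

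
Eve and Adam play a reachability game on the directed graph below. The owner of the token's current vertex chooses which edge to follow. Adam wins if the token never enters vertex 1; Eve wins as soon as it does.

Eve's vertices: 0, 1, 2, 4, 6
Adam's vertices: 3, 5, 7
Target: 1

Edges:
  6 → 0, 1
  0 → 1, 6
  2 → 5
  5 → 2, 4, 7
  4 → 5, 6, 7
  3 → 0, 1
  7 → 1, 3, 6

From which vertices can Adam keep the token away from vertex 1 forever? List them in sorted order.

2, 5

A0 = {1}
A1: add {0, 6} — 0 (Eve) has 0→1; 6 (Eve) has 6→1.
A2: add {3, 4} — 3 (Adam): all of {0, 1} already in; 4 (Eve) has 4→6.
A3: add {7} — 7 (Adam): all of {1, 3, 6} already in.
A4 = A3; e.g. 2 (Eve) has no edge into A3. Fixed point.
Eve's attractor = {0, 1, 3, 4, 6, 7}; Adam avoids the target exactly from the complement.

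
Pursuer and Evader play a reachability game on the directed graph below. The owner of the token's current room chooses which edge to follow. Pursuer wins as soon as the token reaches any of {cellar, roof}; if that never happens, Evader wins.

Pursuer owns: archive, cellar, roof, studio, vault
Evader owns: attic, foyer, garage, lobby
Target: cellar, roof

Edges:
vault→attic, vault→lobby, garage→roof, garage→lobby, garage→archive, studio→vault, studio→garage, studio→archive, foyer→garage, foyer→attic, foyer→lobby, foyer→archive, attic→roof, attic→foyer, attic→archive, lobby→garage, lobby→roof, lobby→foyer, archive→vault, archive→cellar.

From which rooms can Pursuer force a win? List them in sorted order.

A0 = {cellar, roof}
A1: add {archive} — archive (Pursuer) has archive→cellar.
A2: add {studio} — studio (Pursuer) has studio→archive.
A3 = A2; e.g. vault (Pursuer) has no edge into A2. Fixed point.
Pursuer's winning region = {archive, cellar, roof, studio}.

archive, cellar, roof, studio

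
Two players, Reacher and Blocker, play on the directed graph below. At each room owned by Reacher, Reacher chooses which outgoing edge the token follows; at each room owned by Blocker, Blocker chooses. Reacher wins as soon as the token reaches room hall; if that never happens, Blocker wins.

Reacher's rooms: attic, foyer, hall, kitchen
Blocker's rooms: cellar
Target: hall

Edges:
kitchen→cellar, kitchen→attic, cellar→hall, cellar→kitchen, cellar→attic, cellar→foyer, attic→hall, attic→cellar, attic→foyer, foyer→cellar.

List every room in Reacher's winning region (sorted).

A0 = {hall}
A1: add {attic} — attic (Reacher) has attic→hall.
A2: add {kitchen} — kitchen (Reacher) has kitchen→attic.
A3 = A2; e.g. cellar (Blocker) can still go to foyer. Fixed point.
Reacher's winning region = {attic, hall, kitchen}.

attic, hall, kitchen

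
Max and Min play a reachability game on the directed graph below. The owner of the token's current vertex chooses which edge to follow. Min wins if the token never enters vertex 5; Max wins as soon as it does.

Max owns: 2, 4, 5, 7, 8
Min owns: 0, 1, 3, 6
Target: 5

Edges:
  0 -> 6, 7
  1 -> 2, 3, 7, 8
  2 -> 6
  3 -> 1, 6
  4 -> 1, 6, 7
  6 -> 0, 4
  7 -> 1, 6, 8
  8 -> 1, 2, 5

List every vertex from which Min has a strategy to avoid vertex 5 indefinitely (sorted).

A0 = {5}
A1: add {8} — 8 (Max) has 8→5.
A2: add {7} — 7 (Max) has 7→8.
A3: add {4} — 4 (Max) has 4→7.
A4 = A3; e.g. 0 (Min) can still go to 6. Fixed point.
Max's attractor = {4, 5, 7, 8}; Min avoids the target exactly from the complement.

0, 1, 2, 3, 6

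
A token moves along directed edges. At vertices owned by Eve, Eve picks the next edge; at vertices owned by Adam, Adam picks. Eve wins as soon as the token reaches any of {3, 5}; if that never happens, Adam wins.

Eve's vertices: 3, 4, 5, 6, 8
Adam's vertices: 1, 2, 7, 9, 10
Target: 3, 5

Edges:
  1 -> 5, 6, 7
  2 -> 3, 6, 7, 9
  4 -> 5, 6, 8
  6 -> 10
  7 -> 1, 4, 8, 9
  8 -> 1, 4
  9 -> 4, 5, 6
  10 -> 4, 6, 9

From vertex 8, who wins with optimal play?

Eve

A0 = {3, 5}
A1: add {4} — 4 (Eve) has 4→5.
A2: add {8} — 8 (Eve) has 8→4.
A3 = A2; e.g. 1 (Adam) can still go to 6. Fixed point.
8 ∈ A2, so Eve can force the target.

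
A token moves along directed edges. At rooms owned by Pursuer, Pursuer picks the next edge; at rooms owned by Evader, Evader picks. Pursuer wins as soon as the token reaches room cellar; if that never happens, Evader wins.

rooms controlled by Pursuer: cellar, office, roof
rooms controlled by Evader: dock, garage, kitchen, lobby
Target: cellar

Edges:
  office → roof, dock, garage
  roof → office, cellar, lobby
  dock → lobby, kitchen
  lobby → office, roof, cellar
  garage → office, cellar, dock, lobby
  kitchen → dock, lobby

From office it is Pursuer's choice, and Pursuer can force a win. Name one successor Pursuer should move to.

A0 = {cellar}
A1: add {roof} — roof (Pursuer) has roof→cellar.
A2: add {office} — office (Pursuer) has office→roof.
A3: add {lobby} — lobby (Evader): all of {office, roof, cellar} already in.
A4 = A3; e.g. dock (Evader) can still go to kitchen. Fixed point.
From office, successor roof is in the attractor (rank 1); the other successors dock, garage are not.

roof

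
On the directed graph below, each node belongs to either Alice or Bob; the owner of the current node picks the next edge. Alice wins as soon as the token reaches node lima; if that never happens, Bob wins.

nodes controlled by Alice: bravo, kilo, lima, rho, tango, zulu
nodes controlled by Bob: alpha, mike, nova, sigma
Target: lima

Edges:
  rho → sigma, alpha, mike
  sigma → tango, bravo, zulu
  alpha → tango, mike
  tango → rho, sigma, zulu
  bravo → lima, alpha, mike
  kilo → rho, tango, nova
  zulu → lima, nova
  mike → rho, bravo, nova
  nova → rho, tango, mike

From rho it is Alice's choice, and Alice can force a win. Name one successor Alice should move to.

A0 = {lima}
A1: add {bravo, zulu} — bravo (Alice) has bravo→lima; zulu (Alice) has zulu→lima.
A2: add {tango} — tango (Alice) has tango→zulu.
A3: add {kilo, sigma} — sigma (Bob): all of {tango, bravo, zulu} already in; kilo (Alice) has kilo→tango.
A4: add {rho} — rho (Alice) has rho→sigma.
A5 = A4; e.g. alpha (Bob) can still go to mike. Fixed point.
From rho, successor sigma is in the attractor (rank 3); the other successors alpha, mike are not.

sigma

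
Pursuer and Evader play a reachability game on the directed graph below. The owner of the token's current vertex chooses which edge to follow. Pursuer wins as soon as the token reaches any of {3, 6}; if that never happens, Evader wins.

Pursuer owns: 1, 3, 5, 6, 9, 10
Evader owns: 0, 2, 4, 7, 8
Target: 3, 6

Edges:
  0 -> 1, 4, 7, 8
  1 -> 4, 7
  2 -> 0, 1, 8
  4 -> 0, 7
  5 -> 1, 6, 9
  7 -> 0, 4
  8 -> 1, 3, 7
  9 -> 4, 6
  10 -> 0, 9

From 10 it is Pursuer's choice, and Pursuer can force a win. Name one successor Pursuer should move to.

9

A0 = {3, 6}
A1: add {5, 9} — 5 (Pursuer) has 5→6; 9 (Pursuer) has 9→6.
A2: add {10} — 10 (Pursuer) has 10→9.
A3 = A2; e.g. 0 (Evader) can still go to 1. Fixed point.
From 10, successor 9 is in the attractor (rank 1); the other successor 0 is not.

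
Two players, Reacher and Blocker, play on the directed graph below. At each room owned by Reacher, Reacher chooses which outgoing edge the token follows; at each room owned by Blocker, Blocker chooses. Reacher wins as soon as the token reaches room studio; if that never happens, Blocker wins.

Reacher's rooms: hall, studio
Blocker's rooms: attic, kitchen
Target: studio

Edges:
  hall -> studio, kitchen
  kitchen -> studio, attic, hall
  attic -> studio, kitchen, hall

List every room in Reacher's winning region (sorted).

A0 = {studio}
A1: add {hall} — hall (Reacher) has hall→studio.
A2 = A1; e.g. kitchen (Blocker) can still go to attic. Fixed point.
Reacher's winning region = {hall, studio}.

hall, studio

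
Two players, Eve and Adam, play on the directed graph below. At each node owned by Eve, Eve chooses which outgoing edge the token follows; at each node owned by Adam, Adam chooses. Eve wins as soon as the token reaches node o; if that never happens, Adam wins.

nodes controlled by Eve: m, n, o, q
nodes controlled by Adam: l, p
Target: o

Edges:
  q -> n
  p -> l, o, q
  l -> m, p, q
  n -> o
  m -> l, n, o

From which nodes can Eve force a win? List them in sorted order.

A0 = {o}
A1: add {m, n} — m (Eve) has m→o; n (Eve) has n→o.
A2: add {q} — q (Eve) has q→n.
A3 = A2; e.g. l (Adam) can still go to p. Fixed point.
Eve's winning region = {m, n, o, q}.

m, n, o, q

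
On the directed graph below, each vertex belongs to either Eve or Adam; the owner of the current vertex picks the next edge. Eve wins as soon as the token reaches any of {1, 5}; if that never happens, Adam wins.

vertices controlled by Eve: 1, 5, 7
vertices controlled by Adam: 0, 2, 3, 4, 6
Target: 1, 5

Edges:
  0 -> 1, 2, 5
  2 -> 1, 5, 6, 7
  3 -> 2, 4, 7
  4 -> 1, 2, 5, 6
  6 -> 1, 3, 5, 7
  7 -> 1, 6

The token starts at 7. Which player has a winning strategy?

Eve

A0 = {1, 5}
A1: add {7} — 7 (Eve) has 7→1.
A2 = A1; e.g. 0 (Adam) can still go to 2. Fixed point.
7 ∈ A1, so Eve can force the target.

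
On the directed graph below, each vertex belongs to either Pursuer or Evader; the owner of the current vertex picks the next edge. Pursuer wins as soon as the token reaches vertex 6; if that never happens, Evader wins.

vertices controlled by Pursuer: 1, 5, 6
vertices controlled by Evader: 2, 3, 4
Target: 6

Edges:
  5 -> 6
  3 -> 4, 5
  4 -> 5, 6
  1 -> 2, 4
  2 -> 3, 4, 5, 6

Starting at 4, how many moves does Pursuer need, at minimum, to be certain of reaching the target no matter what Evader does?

A0 = {6}
A1: add {5} — 5 (Pursuer) has 5→6.
A2: add {4} — 4 (Evader): all of {5, 6} already in.
4 enters the attractor at level 2, so Pursuer can force the target in 2 moves from there.

2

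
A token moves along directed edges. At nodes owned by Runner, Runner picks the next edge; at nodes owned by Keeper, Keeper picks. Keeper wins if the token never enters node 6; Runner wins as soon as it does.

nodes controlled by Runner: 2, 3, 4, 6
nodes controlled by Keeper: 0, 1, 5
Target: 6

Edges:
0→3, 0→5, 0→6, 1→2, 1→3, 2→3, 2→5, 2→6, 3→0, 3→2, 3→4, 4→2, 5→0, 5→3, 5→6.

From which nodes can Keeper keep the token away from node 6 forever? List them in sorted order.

A0 = {6}
A1: add {2} — 2 (Runner) has 2→6.
A2: add {3, 4} — 3 (Runner) has 3→2; 4 (Runner) has 4→2.
A3: add {1} — 1 (Keeper): all of {2, 3} already in.
A4 = A3; e.g. 0 (Keeper) can still go to 5. Fixed point.
Runner's attractor = {1, 2, 3, 4, 6}; Keeper avoids the target exactly from the complement.

0, 5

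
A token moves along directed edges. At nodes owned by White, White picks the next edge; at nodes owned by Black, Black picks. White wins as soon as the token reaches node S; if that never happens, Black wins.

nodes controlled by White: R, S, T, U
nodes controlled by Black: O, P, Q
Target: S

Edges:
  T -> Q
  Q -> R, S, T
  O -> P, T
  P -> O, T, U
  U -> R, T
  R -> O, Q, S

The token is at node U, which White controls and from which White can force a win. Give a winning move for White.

A0 = {S}
A1: add {R} — R (White) has R→S.
A2: add {U} — U (White) has U→R.
A3 = A2; e.g. O (Black) can still go to P. Fixed point.
From U, successor R is in the attractor (rank 1); the other successor T is not.

R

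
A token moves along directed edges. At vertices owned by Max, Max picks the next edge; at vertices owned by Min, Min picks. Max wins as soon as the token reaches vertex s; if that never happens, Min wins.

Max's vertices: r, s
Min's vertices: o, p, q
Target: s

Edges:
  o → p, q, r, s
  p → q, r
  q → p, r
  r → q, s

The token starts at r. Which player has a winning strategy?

Max

A0 = {s}
A1: add {r} — r (Max) has r→s.
A2 = A1; e.g. o (Min) can still go to p. Fixed point.
r ∈ A1, so Max can force the target.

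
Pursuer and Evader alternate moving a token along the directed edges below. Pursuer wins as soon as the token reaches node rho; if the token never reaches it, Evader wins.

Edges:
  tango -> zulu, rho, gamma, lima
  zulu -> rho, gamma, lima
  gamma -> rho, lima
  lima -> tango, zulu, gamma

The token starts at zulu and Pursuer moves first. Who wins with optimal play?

Track states (vertex, player-to-move).
A0 = {(rho,Pursuer), (rho,Evader)}
A1: add {(tango,Pursuer), (zulu,Pursuer), (gamma,Pursuer)}.
(zulu,Pursuer) ∈ A1 ⇒ Pursuer forces the target.

Pursuer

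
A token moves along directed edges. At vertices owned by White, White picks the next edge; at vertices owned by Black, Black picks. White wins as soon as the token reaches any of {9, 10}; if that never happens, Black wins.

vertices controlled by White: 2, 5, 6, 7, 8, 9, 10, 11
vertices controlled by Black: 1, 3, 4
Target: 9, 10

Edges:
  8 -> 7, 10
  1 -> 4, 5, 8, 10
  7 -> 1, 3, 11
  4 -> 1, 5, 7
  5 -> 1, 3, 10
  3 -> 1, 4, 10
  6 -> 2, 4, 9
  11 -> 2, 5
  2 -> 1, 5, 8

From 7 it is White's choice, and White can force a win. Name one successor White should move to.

A0 = {9, 10}
A1: add {5, 6, 8} — 5 (White) has 5→10; 6 (White) has 6→9; 8 (White) has 8→10.
A2: add {2, 11} — 2 (White) has 2→5; 11 (White) has 11→5.
A3: add {7} — 7 (White) has 7→11.
A4 = A3; e.g. 1 (Black) can still go to 4. Fixed point.
From 7, successor 11 is in the attractor (rank 2); the other successors 1, 3 are not.

11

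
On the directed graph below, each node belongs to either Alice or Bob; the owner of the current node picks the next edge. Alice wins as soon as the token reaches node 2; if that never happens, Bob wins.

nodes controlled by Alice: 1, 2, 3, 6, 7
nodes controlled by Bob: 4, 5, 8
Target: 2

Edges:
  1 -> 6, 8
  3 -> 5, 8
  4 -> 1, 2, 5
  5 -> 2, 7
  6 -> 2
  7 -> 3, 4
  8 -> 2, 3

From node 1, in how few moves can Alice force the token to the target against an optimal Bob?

2

A0 = {2}
A1: add {6} — 6 (Alice) has 6→2.
A2: add {1} — 1 (Alice) has 1→6.
A3 = A2; e.g. 3 (Alice) has no edge into A2. Fixed point.
1 enters the attractor at level 2, so Alice can force the target in 2 moves from there.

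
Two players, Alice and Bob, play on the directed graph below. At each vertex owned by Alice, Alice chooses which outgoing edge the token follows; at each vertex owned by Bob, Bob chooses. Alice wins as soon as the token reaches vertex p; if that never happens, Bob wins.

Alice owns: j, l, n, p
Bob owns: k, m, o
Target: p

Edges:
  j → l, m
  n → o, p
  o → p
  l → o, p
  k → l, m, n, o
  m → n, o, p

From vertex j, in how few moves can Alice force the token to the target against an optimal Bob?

2

A0 = {p}
A1: add {l, n, o} — l (Alice) has l→p; n (Alice) has n→p; o (Bob): all of {p} already in.
A2: add {j, m} — j (Alice) has j→l; m (Bob): all of {n, o, p} already in.
j enters the attractor at level 2, so Alice can force the target in 2 moves from there.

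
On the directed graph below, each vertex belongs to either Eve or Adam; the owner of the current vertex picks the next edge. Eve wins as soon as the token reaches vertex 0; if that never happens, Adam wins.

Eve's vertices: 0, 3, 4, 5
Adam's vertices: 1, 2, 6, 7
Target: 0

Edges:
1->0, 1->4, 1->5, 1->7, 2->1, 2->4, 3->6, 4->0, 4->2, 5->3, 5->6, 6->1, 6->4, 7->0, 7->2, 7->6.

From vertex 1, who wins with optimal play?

A0 = {0}
A1: add {4} — 4 (Eve) has 4→0.
A2 = A1; e.g. 1 (Adam) can still go to 5. Fixed point.
1 never enters the attractor, so Adam can avoid the target forever.

Adam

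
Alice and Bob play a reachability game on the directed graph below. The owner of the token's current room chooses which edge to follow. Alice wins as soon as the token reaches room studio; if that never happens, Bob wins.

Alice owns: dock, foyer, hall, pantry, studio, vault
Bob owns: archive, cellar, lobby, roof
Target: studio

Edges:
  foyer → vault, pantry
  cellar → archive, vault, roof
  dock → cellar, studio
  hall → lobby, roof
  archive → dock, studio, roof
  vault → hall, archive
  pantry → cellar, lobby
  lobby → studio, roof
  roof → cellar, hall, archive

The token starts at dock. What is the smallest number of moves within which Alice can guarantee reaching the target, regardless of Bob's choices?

A0 = {studio}
A1: add {dock} — dock (Alice) has dock→studio.
A2 = A1; e.g. foyer (Alice) has no edge into A1. Fixed point.
dock enters the attractor at level 1, so Alice can force the target in 1 move from there.

1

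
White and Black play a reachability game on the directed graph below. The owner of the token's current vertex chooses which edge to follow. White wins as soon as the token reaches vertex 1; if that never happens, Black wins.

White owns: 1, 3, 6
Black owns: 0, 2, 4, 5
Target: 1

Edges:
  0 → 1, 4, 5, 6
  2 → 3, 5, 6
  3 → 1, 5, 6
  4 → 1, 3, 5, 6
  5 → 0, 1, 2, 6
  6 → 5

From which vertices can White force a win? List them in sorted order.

1, 3

A0 = {1}
A1: add {3} — 3 (White) has 3→1.
A2 = A1; e.g. 0 (Black) can still go to 4. Fixed point.
White's winning region = {1, 3}.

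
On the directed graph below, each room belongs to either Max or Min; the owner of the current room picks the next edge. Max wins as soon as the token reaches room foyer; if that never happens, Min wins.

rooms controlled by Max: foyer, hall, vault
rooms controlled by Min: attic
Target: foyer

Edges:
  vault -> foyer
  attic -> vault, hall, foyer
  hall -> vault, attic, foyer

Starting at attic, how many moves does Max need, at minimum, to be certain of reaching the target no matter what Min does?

A0 = {foyer}
A1: add {hall, vault} — vault (Max) has vault→foyer; hall (Max) has hall→foyer.
A2: add {attic} — attic (Min): all of {vault, hall, foyer} already in.
A2 = all vertices. Fixed point.
attic enters the attractor at level 2, so Max can force the target in 2 moves from there.

2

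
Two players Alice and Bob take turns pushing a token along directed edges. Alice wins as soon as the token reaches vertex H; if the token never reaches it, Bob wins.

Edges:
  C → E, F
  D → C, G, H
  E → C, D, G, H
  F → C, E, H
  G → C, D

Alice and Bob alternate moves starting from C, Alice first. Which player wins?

Bob

Track states (vertex, player-to-move).
A0 = {(H,Alice), (H,Bob)}
A1: add {(D,Alice), (E,Alice), (F,Alice)}.
A2: add {(C,Bob)}.
A3: add {(G,Alice)}.
A4 = A3; e.g. (C,Alice) stays out. (C,Alice) never enters ⇒ Bob avoids the target.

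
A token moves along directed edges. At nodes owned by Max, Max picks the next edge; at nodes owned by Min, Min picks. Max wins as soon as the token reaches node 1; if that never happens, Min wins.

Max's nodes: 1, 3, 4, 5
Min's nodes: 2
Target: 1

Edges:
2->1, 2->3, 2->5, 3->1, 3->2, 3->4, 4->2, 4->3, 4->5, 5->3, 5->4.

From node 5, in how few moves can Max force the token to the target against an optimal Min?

2

A0 = {1}
A1: add {3} — 3 (Max) has 3→1.
A2: add {4, 5} — 4 (Max) has 4→3; 5 (Max) has 5→3.
5 enters the attractor at level 2, so Max can force the target in 2 moves from there.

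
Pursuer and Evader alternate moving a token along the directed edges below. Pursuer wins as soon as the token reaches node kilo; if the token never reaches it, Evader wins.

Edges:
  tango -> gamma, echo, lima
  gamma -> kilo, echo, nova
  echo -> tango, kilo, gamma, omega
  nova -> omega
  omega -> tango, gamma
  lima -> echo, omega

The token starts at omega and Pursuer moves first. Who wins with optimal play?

Evader

Track states (vertex, player-to-move).
A0 = {(kilo,Pursuer), (kilo,Evader)}
A1: add {(gamma,Pursuer), (echo,Pursuer)}.
A2 = A1; e.g. (tango,Pursuer) stays out. (omega,Pursuer) never enters ⇒ Evader avoids the target.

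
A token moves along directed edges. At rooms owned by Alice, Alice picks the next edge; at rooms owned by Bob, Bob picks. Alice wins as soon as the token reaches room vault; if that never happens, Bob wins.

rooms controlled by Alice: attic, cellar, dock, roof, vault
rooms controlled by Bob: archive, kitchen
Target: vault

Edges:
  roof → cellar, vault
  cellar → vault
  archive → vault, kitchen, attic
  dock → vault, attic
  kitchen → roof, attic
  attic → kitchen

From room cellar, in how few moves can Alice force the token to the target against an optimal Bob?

A0 = {vault}
A1: add {cellar, dock, roof} — roof (Alice) has roof→vault; cellar (Alice) has cellar→vault; dock (Alice) has dock→vault.
A2 = A1; e.g. archive (Bob) can still go to kitchen. Fixed point.
cellar enters the attractor at level 1, so Alice can force the target in 1 move from there.

1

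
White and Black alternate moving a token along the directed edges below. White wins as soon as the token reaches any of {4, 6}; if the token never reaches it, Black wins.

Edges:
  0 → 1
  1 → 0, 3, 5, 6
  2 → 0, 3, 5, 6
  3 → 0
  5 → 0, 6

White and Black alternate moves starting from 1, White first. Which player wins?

White

Track states (vertex, player-to-move).
A0 = {(4,White), (4,Black), (6,White), (6,Black)}
A1: add {(1,White), (2,White), (5,White)}.
(1,White) ∈ A1 ⇒ White forces the target.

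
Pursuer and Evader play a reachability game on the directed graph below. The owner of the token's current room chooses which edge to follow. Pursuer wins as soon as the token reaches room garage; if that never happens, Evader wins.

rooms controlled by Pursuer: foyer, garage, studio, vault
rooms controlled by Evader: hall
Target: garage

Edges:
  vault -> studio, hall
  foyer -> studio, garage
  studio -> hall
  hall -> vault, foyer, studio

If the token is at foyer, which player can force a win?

A0 = {garage}
A1: add {foyer} — foyer (Pursuer) has foyer→garage.
A2 = A1; e.g. vault (Pursuer) has no edge into A1. Fixed point.
foyer ∈ A1, so Pursuer can force the target.

Pursuer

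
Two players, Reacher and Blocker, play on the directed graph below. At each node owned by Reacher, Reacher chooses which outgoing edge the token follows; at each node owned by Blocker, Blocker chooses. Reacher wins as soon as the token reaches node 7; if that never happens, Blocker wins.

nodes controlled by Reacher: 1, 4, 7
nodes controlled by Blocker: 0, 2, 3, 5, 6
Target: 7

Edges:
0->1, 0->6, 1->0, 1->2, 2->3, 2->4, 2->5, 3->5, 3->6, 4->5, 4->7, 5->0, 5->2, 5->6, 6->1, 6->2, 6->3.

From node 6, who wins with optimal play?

Blocker

A0 = {7}
A1: add {4} — 4 (Reacher) has 4→7.
A2 = A1; e.g. 0 (Blocker) can still go to 1. Fixed point.
6 never enters the attractor, so Blocker can avoid the target forever.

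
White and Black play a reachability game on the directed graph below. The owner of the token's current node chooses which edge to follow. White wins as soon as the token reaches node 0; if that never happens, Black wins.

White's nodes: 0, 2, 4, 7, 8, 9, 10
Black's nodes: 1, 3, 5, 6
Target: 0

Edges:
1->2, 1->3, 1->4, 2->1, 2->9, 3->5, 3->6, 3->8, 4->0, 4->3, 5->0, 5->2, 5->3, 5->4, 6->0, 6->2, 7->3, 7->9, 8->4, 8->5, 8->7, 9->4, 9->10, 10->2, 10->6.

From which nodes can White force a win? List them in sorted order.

A0 = {0}
A1: add {4} — 4 (White) has 4→0.
A2: add {8, 9} — 8 (White) has 8→4; 9 (White) has 9→4.
A3: add {2, 7} — 2 (White) has 2→9; 7 (White) has 7→9.
A4: add {6, 10} — 6 (Black): all of {0, 2} already in; 10 (White) has 10→2.
A5 = A4; e.g. 1 (Black) can still go to 3. Fixed point.
White's winning region = {0, 2, 4, 6, 7, 8, 9, 10}.

0, 2, 4, 6, 7, 8, 9, 10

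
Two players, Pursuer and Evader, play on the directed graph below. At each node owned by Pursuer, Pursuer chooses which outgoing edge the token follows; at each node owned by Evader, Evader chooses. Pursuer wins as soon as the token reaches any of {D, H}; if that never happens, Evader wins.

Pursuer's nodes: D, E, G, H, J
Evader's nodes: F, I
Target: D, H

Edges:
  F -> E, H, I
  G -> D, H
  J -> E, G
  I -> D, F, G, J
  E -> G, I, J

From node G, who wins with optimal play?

Pursuer

A0 = {D, H}
A1: add {G} — G (Pursuer) has G→D.
G ∈ A1, so Pursuer can force the target.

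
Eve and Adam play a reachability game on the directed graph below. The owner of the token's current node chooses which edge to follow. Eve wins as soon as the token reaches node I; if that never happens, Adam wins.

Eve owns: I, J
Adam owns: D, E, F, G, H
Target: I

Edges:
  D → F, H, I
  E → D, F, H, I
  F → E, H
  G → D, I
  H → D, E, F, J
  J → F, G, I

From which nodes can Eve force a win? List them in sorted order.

A0 = {I}
A1: add {J} — J (Eve) has J→I.
A2 = A1; e.g. D (Adam) can still go to F. Fixed point.
Eve's winning region = {I, J}.

I, J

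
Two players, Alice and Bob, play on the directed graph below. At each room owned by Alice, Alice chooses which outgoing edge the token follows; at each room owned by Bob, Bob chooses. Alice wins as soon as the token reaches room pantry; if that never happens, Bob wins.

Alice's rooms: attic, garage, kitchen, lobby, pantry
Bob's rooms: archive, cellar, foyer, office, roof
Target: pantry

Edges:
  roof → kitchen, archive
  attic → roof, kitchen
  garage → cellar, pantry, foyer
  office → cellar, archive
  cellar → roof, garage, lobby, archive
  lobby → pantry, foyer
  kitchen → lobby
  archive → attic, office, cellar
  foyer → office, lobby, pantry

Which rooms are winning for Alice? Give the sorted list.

attic, garage, kitchen, lobby, pantry

A0 = {pantry}
A1: add {garage, lobby} — garage (Alice) has garage→pantry; lobby (Alice) has lobby→pantry.
A2: add {kitchen} — kitchen (Alice) has kitchen→lobby.
A3: add {attic} — attic (Alice) has attic→kitchen.
A4 = A3; e.g. roof (Bob) can still go to archive. Fixed point.
Alice's winning region = {attic, garage, kitchen, lobby, pantry}.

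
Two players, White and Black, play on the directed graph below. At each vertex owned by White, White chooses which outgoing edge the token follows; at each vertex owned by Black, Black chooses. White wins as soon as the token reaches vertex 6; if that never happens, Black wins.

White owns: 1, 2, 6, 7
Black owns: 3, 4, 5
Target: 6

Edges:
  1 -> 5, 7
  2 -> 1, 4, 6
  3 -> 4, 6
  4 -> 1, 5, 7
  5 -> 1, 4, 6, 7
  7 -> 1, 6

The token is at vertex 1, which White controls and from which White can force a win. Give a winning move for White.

7

A0 = {6}
A1: add {2, 7} — 2 (White) has 2→6; 7 (White) has 7→6.
A2: add {1} — 1 (White) has 1→7.
A3 = A2; e.g. 3 (Black) can still go to 4. Fixed point.
From 1, successor 7 is in the attractor (rank 1); the other successor 5 is not.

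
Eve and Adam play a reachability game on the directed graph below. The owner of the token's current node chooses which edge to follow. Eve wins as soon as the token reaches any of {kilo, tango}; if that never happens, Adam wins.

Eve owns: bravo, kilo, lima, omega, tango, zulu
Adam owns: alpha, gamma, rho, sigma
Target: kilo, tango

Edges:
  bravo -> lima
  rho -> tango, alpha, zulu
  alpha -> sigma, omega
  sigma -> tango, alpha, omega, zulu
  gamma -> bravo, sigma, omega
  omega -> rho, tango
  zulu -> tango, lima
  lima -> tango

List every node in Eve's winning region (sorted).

A0 = {kilo, tango}
A1: add {lima, omega, zulu} — omega (Eve) has omega→tango; zulu (Eve) has zulu→tango; lima (Eve) has lima→tango.
A2: add {bravo} — bravo (Eve) has bravo→lima.
A3 = A2; e.g. rho (Adam) can still go to alpha. Fixed point.
Eve's winning region = {bravo, kilo, lima, omega, tango, zulu}.

bravo, kilo, lima, omega, tango, zulu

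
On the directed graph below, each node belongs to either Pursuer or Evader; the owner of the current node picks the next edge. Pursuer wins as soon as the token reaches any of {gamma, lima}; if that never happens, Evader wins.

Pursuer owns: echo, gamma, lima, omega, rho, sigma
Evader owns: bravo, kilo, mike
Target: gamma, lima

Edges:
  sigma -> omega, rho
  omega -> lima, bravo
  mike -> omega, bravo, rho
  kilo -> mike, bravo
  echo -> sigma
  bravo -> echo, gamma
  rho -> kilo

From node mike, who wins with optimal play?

A0 = {gamma, lima}
A1: add {omega} — omega (Pursuer) has omega→lima.
A2: add {sigma} — sigma (Pursuer) has sigma→omega.
A3: add {echo} — echo (Pursuer) has echo→sigma.
A4: add {bravo} — bravo (Evader): all of {echo, gamma} already in.
A5 = A4; e.g. mike (Evader) can still go to rho. Fixed point.
mike never enters the attractor, so Evader can avoid the target forever.

Evader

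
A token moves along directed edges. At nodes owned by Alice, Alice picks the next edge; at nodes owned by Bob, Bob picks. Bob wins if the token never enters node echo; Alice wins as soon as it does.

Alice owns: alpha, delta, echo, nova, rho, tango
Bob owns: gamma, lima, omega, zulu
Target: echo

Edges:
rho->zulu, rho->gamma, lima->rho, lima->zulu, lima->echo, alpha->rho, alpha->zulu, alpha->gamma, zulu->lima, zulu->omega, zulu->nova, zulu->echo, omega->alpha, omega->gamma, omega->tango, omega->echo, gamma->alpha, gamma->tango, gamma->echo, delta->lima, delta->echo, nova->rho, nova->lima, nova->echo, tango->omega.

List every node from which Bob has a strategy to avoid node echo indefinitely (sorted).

A0 = {echo}
A1: add {delta, nova} — delta (Alice) has delta→echo; nova (Alice) has nova→echo.
A2 = A1; e.g. rho (Alice) has no edge into A1. Fixed point.
Alice's attractor = {delta, echo, nova}; Bob avoids the target exactly from the complement.

alpha, gamma, lima, omega, rho, tango, zulu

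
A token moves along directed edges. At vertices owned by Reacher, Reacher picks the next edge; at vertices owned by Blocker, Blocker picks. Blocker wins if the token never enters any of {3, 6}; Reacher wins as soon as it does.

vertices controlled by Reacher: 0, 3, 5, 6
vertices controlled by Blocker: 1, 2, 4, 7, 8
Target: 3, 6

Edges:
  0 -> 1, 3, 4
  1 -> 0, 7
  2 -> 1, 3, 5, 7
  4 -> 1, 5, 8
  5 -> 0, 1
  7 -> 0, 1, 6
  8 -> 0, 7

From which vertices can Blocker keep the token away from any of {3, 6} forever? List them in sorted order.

A0 = {3, 6}
A1: add {0} — 0 (Reacher) has 0→3.
A2: add {5} — 5 (Reacher) has 5→0.
A3 = A2; e.g. 1 (Blocker) can still go to 7. Fixed point.
Reacher's attractor = {0, 3, 5, 6}; Blocker avoids the target exactly from the complement.

1, 2, 4, 7, 8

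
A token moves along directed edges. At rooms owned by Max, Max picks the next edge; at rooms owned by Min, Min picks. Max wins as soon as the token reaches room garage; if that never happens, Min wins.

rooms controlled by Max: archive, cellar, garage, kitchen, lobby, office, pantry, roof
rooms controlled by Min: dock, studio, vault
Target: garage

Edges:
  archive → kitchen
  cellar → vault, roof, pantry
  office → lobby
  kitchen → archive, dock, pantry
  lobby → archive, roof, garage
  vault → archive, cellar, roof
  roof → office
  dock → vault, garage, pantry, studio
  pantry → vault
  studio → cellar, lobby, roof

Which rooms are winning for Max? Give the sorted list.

cellar, garage, lobby, office, roof, studio

A0 = {garage}
A1: add {lobby} — lobby (Max) has lobby→garage.
A2: add {office} — office (Max) has office→lobby.
A3: add {roof} — roof (Max) has roof→office.
A4: add {cellar} — cellar (Max) has cellar→roof.
A5: add {studio} — studio (Min): all of {cellar, lobby, roof} already in.
A6 = A5; e.g. archive (Max) has no edge into A5. Fixed point.
Max's winning region = {cellar, garage, lobby, office, roof, studio}.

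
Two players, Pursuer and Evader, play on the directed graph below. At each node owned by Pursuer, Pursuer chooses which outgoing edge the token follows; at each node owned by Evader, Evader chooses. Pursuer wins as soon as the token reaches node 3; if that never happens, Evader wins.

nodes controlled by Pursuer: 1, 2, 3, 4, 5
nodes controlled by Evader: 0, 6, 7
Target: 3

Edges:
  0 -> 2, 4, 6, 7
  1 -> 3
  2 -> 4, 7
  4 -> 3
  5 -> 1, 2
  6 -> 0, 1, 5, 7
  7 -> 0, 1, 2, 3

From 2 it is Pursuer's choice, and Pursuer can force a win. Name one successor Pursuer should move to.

A0 = {3}
A1: add {1, 4} — 1 (Pursuer) has 1→3; 4 (Pursuer) has 4→3.
A2: add {2, 5} — 2 (Pursuer) has 2→4; 5 (Pursuer) has 5→1.
A3 = A2; e.g. 0 (Evader) can still go to 6. Fixed point.
From 2, successor 4 is in the attractor (rank 1); the other successor 7 is not.

4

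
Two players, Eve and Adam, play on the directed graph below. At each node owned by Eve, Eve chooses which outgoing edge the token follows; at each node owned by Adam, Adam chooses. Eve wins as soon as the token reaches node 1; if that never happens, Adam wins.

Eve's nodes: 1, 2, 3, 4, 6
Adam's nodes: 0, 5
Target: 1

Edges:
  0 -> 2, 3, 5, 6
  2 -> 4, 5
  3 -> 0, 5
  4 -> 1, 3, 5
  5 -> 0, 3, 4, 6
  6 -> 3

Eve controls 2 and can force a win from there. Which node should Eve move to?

4

A0 = {1}
A1: add {4} — 4 (Eve) has 4→1.
A2: add {2} — 2 (Eve) has 2→4.
A3 = A2; e.g. 0 (Adam) can still go to 3. Fixed point.
From 2, successor 4 is in the attractor (rank 1); the other successor 5 is not.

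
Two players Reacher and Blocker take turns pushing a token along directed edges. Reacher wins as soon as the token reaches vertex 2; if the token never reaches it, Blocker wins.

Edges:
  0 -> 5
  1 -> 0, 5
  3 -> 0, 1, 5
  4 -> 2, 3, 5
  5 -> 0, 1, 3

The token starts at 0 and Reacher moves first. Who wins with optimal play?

Track states (vertex, player-to-move).
A0 = {(2,Reacher), (2,Blocker)}
A1: add {(4,Reacher)}.
A2 = A1; e.g. (0,Reacher) stays out. (0,Reacher) never enters ⇒ Blocker avoids the target.

Blocker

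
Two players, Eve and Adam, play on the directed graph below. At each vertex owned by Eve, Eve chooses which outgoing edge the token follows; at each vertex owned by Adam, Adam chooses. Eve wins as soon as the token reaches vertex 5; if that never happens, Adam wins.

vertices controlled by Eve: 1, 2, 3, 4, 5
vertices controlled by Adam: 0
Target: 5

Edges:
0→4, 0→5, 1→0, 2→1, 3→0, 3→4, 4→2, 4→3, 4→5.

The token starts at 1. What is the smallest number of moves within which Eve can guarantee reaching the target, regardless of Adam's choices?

3

A0 = {5}
A1: add {4} — 4 (Eve) has 4→5.
A2: add {0, 3} — 0 (Adam): all of {4, 5} already in; 3 (Eve) has 3→4.
A3: add {1} — 1 (Eve) has 1→0.
1 enters the attractor at level 3, so Eve can force the target in 3 moves from there.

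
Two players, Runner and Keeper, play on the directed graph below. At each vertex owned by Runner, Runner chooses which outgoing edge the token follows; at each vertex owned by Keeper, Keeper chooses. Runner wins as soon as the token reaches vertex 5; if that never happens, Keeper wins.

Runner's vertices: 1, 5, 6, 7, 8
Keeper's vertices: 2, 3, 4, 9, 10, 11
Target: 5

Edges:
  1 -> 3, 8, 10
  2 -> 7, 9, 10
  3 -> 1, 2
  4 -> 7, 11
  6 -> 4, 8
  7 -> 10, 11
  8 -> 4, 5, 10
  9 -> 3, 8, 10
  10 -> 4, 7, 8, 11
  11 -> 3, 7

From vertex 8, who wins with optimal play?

Runner

A0 = {5}
A1: add {8} — 8 (Runner) has 8→5.
8 ∈ A1, so Runner can force the target.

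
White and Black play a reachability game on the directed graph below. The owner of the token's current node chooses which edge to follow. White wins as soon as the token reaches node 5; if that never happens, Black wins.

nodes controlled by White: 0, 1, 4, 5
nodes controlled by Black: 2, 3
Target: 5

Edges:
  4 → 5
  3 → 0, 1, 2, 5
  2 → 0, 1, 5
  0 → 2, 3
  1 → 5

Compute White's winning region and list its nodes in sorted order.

1, 4, 5

A0 = {5}
A1: add {1, 4} — 1 (White) has 1→5; 4 (White) has 4→5.
A2 = A1; e.g. 0 (White) has no edge into A1. Fixed point.
White's winning region = {1, 4, 5}.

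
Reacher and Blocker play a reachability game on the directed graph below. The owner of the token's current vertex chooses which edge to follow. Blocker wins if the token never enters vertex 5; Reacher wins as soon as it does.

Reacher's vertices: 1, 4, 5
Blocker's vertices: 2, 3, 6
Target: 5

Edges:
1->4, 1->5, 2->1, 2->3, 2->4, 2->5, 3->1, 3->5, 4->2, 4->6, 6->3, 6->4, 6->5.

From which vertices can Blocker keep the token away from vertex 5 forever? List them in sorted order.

A0 = {5}
A1: add {1} — 1 (Reacher) has 1→5.
A2: add {3} — 3 (Blocker): all of {1, 5} already in.
A3 = A2; e.g. 2 (Blocker) can still go to 4. Fixed point.
Reacher's attractor = {1, 3, 5}; Blocker avoids the target exactly from the complement.

2, 4, 6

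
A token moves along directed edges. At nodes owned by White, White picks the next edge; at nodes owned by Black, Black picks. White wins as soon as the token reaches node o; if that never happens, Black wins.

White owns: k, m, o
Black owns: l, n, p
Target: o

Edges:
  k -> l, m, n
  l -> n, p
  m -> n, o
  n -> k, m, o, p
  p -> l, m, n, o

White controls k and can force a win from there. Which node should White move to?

A0 = {o}
A1: add {m} — m (White) has m→o.
A2: add {k} — k (White) has k→m.
A3 = A2; e.g. l (Black) can still go to n. Fixed point.
From k, successor m is in the attractor (rank 1); the other successors l, n are not.

m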